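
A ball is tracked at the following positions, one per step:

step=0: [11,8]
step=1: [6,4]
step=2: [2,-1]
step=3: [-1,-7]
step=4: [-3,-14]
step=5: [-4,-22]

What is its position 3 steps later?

First differences are [-5,-4], [-4,-5], [-3,-6], [-2,-7], [-1,-8]; their common second difference is [+1,-1] (constant acceleration).
step 6: [-4,-22] + [+0,-9] → [-4,-31]
step 7: [-4,-31] + [+1,-10] → [-3,-41]
step 8: [-3,-41] + [+2,-11] → [-1,-52]

[-1,-52]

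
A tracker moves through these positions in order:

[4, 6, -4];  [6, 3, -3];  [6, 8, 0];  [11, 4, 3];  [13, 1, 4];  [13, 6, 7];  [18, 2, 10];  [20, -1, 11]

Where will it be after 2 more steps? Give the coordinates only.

[25, 0, 17]

The moves between consecutive positions are [+2, -3, +1], [+0, +5, +3], [+5, -4, +3], [+2, -3, +1], [+0, +5, +3], [+5, -4, +3], [+2, -3, +1]; they repeat the 3-cycle [[+2, -3, +1], [+0, +5, +3], [+5, -4, +3]].
step 8: apply [+0, +5, +3] → [20, 4, 14]
step 9: apply [+5, -4, +3] → [25, 0, 17]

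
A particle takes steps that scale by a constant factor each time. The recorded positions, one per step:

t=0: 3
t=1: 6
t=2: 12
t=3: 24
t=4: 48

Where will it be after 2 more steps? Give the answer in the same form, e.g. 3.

Step-to-step displacements: +3, +6, +12, +24; each is 2× the previous.
step 5: 48 + 48 → 96
step 6: 96 + 96 → 192

192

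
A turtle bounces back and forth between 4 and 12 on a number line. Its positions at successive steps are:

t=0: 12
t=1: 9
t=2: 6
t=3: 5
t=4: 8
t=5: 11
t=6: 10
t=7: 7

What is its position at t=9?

The value travels 3 per step and bounces off the walls at 4 and 12.
  step 8: 7 → 4
  step 9: 4 → 7

7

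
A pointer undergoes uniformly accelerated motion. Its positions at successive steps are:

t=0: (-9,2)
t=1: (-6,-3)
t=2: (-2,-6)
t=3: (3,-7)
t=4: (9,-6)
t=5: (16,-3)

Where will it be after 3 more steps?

First differences are (+3,-5), (+4,-3), (+5,-1), (+6,+1), (+7,+3); their common second difference is (+1,+2) (constant acceleration).
step 6: (16,-3) + (+8,+5) → (24,2)
step 7: (24,2) + (+9,+7) → (33,9)
step 8: (33,9) + (+10,+9) → (43,18)

(43,18)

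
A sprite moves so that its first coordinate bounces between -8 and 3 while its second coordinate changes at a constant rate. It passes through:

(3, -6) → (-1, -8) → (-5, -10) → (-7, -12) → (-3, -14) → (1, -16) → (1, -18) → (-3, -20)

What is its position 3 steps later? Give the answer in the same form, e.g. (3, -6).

(-1, -26)

The first coordinate reflects between -8 and 3, moving 4 per step.
  step 8: -3 → -7
  step 9: -7 → -5
  step 10: -5 → -1
The second coordinate changes by -2 each step: at step 10 it is -26.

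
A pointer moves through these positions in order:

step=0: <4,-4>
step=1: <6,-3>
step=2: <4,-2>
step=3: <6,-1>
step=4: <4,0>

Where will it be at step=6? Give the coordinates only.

First: cycles through 4, 6 every 2 steps. Step 6 lands at position 0 of the cycle → 4.
Second: linear, +1 per step → 2 at step 6.

<4,2>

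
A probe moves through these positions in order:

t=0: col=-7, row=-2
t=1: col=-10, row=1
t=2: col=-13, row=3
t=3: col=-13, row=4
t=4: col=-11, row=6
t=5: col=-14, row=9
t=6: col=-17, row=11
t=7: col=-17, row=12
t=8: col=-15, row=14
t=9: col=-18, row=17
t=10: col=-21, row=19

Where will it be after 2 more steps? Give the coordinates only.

col=-19, row=22

Differencing gives (-3,+3), (-3,+2), (+0,+1), (+2,+2), (-3,+3), (-3,+2), (+0,+1), (+2,+2), (-3,+3), (-3,+2). This is the pattern (-3,+3), (-3,+2), (+0,+1), (+2,+2) repeated.
step 11: apply (+0,+1) → col=-21, row=20
step 12: apply (+2,+2) → col=-19, row=22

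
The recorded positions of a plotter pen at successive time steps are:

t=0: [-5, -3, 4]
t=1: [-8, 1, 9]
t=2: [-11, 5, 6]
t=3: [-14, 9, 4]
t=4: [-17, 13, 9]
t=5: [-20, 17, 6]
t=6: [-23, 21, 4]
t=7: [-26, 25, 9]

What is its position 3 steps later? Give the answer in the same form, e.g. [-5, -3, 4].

[-35, 37, 9]

First: linear, -3 per step → -35 at step 10.
Second: linear, +4 per step → 37 at step 10.
Third: cycles through 4, 9, 6 every 3 steps. Step 10 lands at position 1 of the cycle → 9.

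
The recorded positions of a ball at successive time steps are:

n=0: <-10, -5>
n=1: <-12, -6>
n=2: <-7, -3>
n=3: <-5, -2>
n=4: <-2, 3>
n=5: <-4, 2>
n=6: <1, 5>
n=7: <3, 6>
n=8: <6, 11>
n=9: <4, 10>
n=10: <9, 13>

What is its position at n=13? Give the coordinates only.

<12, 18>

The moves between consecutive positions are <-2, -1>, <+5, +3>, <+2, +1>, <+3, +5>, <-2, -1>, <+5, +3>, <+2, +1>, <+3, +5>, <-2, -1>, <+5, +3>; they repeat the 4-cycle [<-2, -1>, <+5, +3>, <+2, +1>, <+3, +5>].
step 11: apply <+2, +1> → <11, 14>
step 12: apply <+3, +5> → <14, 19>
step 13: apply <-2, -1> → <12, 18>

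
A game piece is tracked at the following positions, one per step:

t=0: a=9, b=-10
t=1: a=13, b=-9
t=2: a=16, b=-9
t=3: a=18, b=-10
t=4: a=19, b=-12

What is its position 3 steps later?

Successive displacements: (+4, +1), (+3, +0), (+2, -1), (+1, -2) — each changes by (-1, -1).
step 5: a=19, b=-12 + (+0, -3) → a=19, b=-15
step 6: a=19, b=-15 + (-1, -4) → a=18, b=-19
step 7: a=18, b=-19 + (-2, -5) → a=16, b=-24

a=16, b=-24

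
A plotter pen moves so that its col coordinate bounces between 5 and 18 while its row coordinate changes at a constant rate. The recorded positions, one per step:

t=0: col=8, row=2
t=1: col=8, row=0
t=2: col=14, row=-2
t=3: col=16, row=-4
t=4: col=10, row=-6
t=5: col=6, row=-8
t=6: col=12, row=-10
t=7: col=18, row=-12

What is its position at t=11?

col=16, row=-20

The col coordinate travels 6 per step and bounces off the walls at 5 and 18.
  step 8: 18 → 12
  step 9: 12 → 6
  step 10: 6 → 10
  step 11: 10 → 16
The row coordinate changes by -2 each step: at step 11 it is -20.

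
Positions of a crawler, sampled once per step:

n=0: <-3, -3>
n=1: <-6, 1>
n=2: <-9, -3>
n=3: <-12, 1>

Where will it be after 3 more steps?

<-21, -3>

The first coordinate changes by -3 each step, so at step 6 it is -3 + 6·(-3) = -21.
The second coordinate repeats the cycle [-3, 1] with period 2; step 6 mod 2 = 0, giving -3.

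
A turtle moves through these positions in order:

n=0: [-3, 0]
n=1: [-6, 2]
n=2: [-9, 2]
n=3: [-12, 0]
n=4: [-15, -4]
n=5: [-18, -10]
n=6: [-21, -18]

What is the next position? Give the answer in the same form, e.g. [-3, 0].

Taking differences between consecutive positions: [-3, +2], [-3, +0], [-3, -2], [-3, -4], [-3, -6], [-3, -8]. These grow by [+0, -2] each step.
step 7: [-21, -18] + [-3, -10] → [-24, -28]

[-24, -28]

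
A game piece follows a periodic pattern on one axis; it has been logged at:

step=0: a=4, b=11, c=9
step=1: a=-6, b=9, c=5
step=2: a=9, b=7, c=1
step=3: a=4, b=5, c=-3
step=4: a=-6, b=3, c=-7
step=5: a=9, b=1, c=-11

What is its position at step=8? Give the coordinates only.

A: cycles through 4, -6, 9 every 3 steps. Step 8 lands at position 2 of the cycle → 9.
B: linear, -2 per step → -5 at step 8.
C: linear, -4 per step → -23 at step 8.

a=9, b=-5, c=-23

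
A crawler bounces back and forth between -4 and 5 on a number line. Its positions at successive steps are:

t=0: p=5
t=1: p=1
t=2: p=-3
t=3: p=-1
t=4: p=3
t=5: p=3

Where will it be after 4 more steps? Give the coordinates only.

p=5

The value travels 4 per step and bounces off the walls at -4 and 5.
  step 6: 3 → -1
  step 7: -1 → -3
  step 8: -3 → 1
  step 9: 1 → 5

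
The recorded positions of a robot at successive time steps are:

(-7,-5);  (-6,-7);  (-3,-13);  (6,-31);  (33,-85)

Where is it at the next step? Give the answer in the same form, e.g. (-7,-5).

(114,-247)

Consecutive displacements (+1,-2), (+3,-6), (+9,-18), (+27,-54) scale by a factor of 3 each step.
step 5: (33,-85) + (+81,-162) → (114,-247)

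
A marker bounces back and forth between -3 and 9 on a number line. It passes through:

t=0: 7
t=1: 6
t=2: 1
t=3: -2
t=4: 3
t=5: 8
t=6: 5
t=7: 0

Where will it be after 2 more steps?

The value travels 5 per step and bounces off the walls at -3 and 9.
  step 8: 0 → -1
  step 9: -1 → 4

4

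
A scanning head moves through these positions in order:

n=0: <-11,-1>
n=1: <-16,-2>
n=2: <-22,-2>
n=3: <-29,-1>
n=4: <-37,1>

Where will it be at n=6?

<-56,8>

Successive displacements: <-5,-1>, <-6,+0>, <-7,+1>, <-8,+2> — each changes by <-1,+1>.
step 5: <-37,1> + <-9,+3> → <-46,4>
step 6: <-46,4> + <-10,+4> → <-56,8>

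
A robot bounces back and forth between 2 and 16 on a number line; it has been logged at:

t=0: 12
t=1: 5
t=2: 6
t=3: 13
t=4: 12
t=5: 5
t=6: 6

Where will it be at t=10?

The value travels 7 per step and bounces off the walls at 2 and 16.
  step 7: 6 → 13
  step 8: 13 → 12
  step 9: 12 → 5
  step 10: 5 → 6

6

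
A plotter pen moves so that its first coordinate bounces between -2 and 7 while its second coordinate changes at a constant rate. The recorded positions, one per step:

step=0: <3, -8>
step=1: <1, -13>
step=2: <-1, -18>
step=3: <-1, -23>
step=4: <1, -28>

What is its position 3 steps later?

The first coordinate travels 2 per step and bounces off the walls at -2 and 7.
  step 5: 1 → 3
  step 6: 3 → 5
  step 7: 5 → 7
The second coordinate changes by -5 each step: at step 7 it is -43.

<7, -43>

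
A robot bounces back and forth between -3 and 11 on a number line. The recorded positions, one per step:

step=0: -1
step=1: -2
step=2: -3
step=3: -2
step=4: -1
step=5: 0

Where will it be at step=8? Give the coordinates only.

3

The value travels 1 per step and bounces off the walls at -3 and 11.
  step 6: 0 → 1
  step 7: 1 → 2
  step 8: 2 → 3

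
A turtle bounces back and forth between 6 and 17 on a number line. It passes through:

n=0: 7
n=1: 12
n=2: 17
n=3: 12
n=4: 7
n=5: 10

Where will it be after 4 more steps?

The value reflects between 6 and 17, moving 5 per step.
  step 6: 10 → 15
  step 7: 15 → 14
  step 8: 14 → 9
  step 9: 9 → 8

8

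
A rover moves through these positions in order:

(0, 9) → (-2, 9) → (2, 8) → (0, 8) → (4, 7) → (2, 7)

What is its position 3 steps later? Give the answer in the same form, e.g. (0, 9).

(8, 5)

The moves between consecutive positions are (-2, +0), (+4, -1), (-2, +0), (+4, -1), (-2, +0); they repeat the 2-cycle [(-2, +0), (+4, -1)].
step 6: apply (+4, -1) → (6, 6)
step 7: apply (-2, +0) → (4, 6)
step 8: apply (+4, -1) → (8, 5)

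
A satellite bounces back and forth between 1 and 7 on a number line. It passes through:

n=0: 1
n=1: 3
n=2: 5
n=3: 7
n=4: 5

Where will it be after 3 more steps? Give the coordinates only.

3

The value reflects between 1 and 7, moving 2 per step.
  step 5: 5 → 3
  step 6: 3 → 1
  step 7: 1 → 3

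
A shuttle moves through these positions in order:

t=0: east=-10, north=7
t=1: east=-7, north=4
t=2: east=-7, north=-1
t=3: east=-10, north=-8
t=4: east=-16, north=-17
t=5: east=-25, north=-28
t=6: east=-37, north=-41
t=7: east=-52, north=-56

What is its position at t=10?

Successive displacements: (+3, -3), (+0, -5), (-3, -7), (-6, -9), (-9, -11), (-12, -13), (-15, -15) — each changes by (-3, -2).
step 8: east=-52, north=-56 + (-18, -17) → east=-70, north=-73
step 9: east=-70, north=-73 + (-21, -19) → east=-91, north=-92
step 10: east=-91, north=-92 + (-24, -21) → east=-115, north=-113

east=-115, north=-113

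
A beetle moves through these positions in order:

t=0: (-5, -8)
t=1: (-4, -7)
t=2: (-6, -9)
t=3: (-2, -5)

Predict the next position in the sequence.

(-10, -13)

The jumps are (+1, +1), (-2, -2), (+4, +4) — a geometric progression with ratio -2.
step 4: (-2, -5) + (-8, -8) → (-10, -13)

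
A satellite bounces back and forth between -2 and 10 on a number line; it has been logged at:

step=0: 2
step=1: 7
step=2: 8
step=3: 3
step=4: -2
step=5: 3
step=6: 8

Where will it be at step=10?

4

The value reflects between -2 and 10, moving 5 per step.
  step 7: 8 → 7
  step 8: 7 → 2
  step 9: 2 → -1
  step 10: -1 → 4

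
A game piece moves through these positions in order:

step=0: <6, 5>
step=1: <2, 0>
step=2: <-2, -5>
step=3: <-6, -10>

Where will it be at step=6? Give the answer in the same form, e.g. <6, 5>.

<-18, -25>

Each step adds <-4, -5> to the position.
step 4: <-6, -10> + <-4, -5> → <-10, -15>
step 5: <-10, -15> + <-4, -5> → <-14, -20>
step 6: <-14, -20> + <-4, -5> → <-18, -25>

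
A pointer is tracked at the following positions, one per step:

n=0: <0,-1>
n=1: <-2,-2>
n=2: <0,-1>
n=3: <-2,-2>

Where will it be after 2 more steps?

<-2,-2>

The jumps are <-2,-1>, <+2,+1>, <-2,-1> — a geometric progression with ratio -1.
step 4: <-2,-2> + <+2,+1> → <0,-1>
step 5: <0,-1> + <-2,-1> → <-2,-2>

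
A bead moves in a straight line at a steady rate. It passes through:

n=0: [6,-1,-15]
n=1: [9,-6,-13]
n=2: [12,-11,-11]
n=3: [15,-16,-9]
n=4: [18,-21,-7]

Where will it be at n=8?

The position changes by [+3,-5,+2] every step.
step 5: [18,-21,-7] + [+3,-5,+2] → [21,-26,-5]
step 6: [21,-26,-5] + [+3,-5,+2] → [24,-31,-3]
step 7: [24,-31,-3] + [+3,-5,+2] → [27,-36,-1]
step 8: [27,-36,-1] + [+3,-5,+2] → [30,-41,1]

[30,-41,1]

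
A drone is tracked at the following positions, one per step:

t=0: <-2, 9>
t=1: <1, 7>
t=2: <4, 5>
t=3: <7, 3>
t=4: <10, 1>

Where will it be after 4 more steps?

<22, -7>

The position changes by <+3, -2> every step.
step 5: <10, 1> + <+3, -2> → <13, -1>
step 6: <13, -1> + <+3, -2> → <16, -3>
step 7: <16, -3> + <+3, -2> → <19, -5>
step 8: <19, -5> + <+3, -2> → <22, -7>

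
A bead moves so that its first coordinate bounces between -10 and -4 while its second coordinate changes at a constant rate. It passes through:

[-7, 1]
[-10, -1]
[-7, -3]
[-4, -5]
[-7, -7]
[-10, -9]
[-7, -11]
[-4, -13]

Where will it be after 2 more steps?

The first coordinate travels 3 per step and bounces off the walls at -10 and -4.
  step 8: -4 → -7
  step 9: -7 → -10
The second coordinate changes by -2 each step: at step 9 it is -17.

[-10, -17]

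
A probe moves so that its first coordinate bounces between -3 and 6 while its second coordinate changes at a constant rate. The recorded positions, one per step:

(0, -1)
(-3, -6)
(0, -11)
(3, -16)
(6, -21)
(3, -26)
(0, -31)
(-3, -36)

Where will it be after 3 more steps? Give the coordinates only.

The first coordinate reflects between -3 and 6, moving 3 per step.
  step 8: -3 → 0
  step 9: 0 → 3
  step 10: 3 → 6
The second coordinate changes by -5 each step: at step 10 it is -51.

(6, -51)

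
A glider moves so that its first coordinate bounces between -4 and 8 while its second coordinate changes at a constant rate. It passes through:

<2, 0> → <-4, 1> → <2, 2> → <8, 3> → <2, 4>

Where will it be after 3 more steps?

<8, 7>

The first coordinate reflects between -4 and 8, moving 6 per step.
  step 5: 2 → -4
  step 6: -4 → 2
  step 7: 2 → 8
The second coordinate changes by +1 each step: at step 7 it is 7.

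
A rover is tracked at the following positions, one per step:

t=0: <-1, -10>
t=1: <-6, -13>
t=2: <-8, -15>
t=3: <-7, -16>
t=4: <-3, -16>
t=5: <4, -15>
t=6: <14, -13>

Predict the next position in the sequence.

<27, -10>

Successive displacements: <-5, -3>, <-2, -2>, <+1, -1>, <+4, +0>, <+7, +1>, <+10, +2> — each changes by <+3, +1>.
step 7: <14, -13> + <+13, +3> → <27, -10>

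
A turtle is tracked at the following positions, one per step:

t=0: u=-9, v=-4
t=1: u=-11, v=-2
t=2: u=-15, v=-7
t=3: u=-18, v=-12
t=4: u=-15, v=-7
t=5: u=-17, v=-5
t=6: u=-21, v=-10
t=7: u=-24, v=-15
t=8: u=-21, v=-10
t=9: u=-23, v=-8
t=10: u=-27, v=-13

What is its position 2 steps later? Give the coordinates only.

u=-27, v=-13

The moves between consecutive positions are (-2, +2), (-4, -5), (-3, -5), (+3, +5), (-2, +2), (-4, -5), (-3, -5), (+3, +5), (-2, +2), (-4, -5); they repeat the 4-cycle [(-2, +2), (-4, -5), (-3, -5), (+3, +5)].
step 11: apply (-3, -5) → u=-30, v=-18
step 12: apply (+3, +5) → u=-27, v=-13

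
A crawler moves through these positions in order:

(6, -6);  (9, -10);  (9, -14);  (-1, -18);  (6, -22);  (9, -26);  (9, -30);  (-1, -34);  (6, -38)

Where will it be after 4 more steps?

(6, -54)

The first coordinate repeats the cycle [6, 9, 9, -1] with period 4; step 12 mod 4 = 0, giving 6.
The second coordinate changes by -4 each step, so at step 12 it is -6 + 12·(-4) = -54.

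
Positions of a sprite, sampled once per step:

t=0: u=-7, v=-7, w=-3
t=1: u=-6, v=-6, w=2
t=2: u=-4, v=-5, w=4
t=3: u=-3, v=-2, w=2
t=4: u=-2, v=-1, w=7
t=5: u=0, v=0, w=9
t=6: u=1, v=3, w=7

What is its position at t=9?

u=5, v=8, w=12

The moves between consecutive positions are (+1,+1,+5), (+2,+1,+2), (+1,+3,-2), (+1,+1,+5), (+2,+1,+2), (+1,+3,-2); they repeat the 3-cycle [(+1,+1,+5), (+2,+1,+2), (+1,+3,-2)].
step 7: apply (+1,+1,+5) → u=2, v=4, w=12
step 8: apply (+2,+1,+2) → u=4, v=5, w=14
step 9: apply (+1,+3,-2) → u=5, v=8, w=12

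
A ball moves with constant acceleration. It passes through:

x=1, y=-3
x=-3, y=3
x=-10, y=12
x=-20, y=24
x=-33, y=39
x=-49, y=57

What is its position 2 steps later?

x=-90, y=102

Successive displacements: (-4, +6), (-7, +9), (-10, +12), (-13, +15), (-16, +18) — each changes by (-3, +3).
step 6: x=-49, y=57 + (-19, +21) → x=-68, y=78
step 7: x=-68, y=78 + (-22, +24) → x=-90, y=102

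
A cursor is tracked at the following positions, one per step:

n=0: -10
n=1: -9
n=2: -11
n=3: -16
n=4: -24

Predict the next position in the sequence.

-35

Successive displacements: +1, -2, -5, -8 — each changes by -3.
step 5: -24 − 11 → -35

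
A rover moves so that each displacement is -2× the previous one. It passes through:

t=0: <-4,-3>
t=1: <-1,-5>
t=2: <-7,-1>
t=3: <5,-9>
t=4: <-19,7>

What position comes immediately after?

Consecutive displacements <+3,-2>, <-6,+4>, <+12,-8>, <-24,+16> scale by a factor of -2 each step.
step 5: <-19,7> + <+48,-32> → <29,-25>

<29,-25>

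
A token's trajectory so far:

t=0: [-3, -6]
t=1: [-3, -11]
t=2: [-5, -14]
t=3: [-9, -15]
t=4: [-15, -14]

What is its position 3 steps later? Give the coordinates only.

Taking differences between consecutive positions: [+0, -5], [-2, -3], [-4, -1], [-6, +1]. These grow by [-2, +2] each step.
step 5: [-15, -14] + [-8, +3] → [-23, -11]
step 6: [-23, -11] + [-10, +5] → [-33, -6]
step 7: [-33, -6] + [-12, +7] → [-45, 1]

[-45, 1]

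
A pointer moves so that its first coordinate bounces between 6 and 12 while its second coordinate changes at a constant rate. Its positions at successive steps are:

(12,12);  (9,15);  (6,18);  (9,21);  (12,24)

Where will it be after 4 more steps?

The first coordinate travels 3 per step and bounces off the walls at 6 and 12.
  step 5: 12 → 9
  step 6: 9 → 6
  step 7: 6 → 9
  step 8: 9 → 12
The second coordinate changes by +3 each step: at step 8 it is 36.

(12,36)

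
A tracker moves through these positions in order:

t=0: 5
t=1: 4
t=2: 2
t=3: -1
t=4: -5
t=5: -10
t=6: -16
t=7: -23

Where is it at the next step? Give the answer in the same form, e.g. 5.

-31

Successive displacements: -1, -2, -3, -4, -5, -6, -7 — each changes by -1.
step 8: -23 − 8 → -31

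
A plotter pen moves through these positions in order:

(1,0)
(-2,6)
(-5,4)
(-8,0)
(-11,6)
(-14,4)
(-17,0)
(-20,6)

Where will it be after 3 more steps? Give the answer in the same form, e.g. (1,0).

(-29,6)

The first coordinate changes by -3 each step, so at step 10 it is 1 + 10·(-3) = -29.
The second coordinate repeats the cycle [0, 6, 4] with period 3; step 10 mod 3 = 1, giving 6.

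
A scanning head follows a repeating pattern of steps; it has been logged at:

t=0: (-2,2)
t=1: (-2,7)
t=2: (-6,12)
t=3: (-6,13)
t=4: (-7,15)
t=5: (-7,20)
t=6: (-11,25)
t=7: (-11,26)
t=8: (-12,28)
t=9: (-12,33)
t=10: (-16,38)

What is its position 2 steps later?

Differencing gives (+0,+5), (-4,+5), (+0,+1), (-1,+2), (+0,+5), (-4,+5), (+0,+1), (-1,+2), (+0,+5), (-4,+5). This is the pattern (+0,+5), (-4,+5), (+0,+1), (-1,+2) repeated.
step 11: apply (+0,+1) → (-16,39)
step 12: apply (-1,+2) → (-17,41)

(-17,41)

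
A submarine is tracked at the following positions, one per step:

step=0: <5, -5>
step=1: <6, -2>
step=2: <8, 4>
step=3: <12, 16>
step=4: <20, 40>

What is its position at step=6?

Step-to-step displacements: <+1, +3>, <+2, +6>, <+4, +12>, <+8, +24>; each is 2× the previous.
step 5: <20, 40> + <+16, +48> → <36, 88>
step 6: <36, 88> + <+32, +96> → <68, 184>

<68, 184>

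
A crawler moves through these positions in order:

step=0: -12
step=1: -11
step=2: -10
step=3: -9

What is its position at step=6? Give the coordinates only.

Constant displacement of +1 per step.
step 4: -9 + 1 → -8
step 5: -8 + 1 → -7
step 6: -7 + 1 → -6

-6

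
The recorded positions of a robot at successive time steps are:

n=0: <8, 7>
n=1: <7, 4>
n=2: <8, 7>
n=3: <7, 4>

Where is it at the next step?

Step-to-step displacements: <-1, -3>, <+1, +3>, <-1, -3>; each is -1× the previous.
step 4: <7, 4> + <+1, +3> → <8, 7>

<8, 7>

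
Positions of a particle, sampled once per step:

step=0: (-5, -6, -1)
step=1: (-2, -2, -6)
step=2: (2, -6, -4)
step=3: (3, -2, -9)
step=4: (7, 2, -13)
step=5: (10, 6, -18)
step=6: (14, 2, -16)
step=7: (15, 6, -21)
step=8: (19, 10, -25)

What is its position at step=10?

Differencing gives (+3, +4, -5), (+4, -4, +2), (+1, +4, -5), (+4, +4, -4), (+3, +4, -5), (+4, -4, +2), (+1, +4, -5), (+4, +4, -4). This is the pattern (+3, +4, -5), (+4, -4, +2), (+1, +4, -5), (+4, +4, -4) repeated.
step 9: apply (+3, +4, -5) → (22, 14, -30)
step 10: apply (+4, -4, +2) → (26, 10, -28)

(26, 10, -28)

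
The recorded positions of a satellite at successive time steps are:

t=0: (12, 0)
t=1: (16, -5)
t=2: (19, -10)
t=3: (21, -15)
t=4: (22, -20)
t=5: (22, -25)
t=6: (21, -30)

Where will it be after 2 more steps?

(16, -40)

First differences are (+4, -5), (+3, -5), (+2, -5), (+1, -5), (+0, -5), (-1, -5); their common second difference is (-1, +0) (constant acceleration).
step 7: (21, -30) + (-2, -5) → (19, -35)
step 8: (19, -35) + (-3, -5) → (16, -40)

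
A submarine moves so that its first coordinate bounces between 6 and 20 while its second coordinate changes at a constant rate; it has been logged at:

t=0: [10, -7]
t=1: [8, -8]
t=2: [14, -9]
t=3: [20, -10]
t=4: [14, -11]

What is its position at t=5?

[8, -12]

The first coordinate reflects between 6 and 20, moving 6 per step.
  step 5: 14 → 8
The second coordinate changes by -1 each step: at step 5 it is -12.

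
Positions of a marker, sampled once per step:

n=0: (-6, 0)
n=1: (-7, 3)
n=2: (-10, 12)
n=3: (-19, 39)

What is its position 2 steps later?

Step-to-step displacements: (-1, +3), (-3, +9), (-9, +27); each is 3× the previous.
step 4: (-19, 39) + (-27, +81) → (-46, 120)
step 5: (-46, 120) + (-81, +243) → (-127, 363)

(-127, 363)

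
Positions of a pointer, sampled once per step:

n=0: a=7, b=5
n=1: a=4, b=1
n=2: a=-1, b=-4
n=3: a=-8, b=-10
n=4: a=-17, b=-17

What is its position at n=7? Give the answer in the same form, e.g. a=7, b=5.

a=-56, b=-44

First differences are (-3, -4), (-5, -5), (-7, -6), (-9, -7); their common second difference is (-2, -1) (constant acceleration).
step 5: a=-17, b=-17 + (-11, -8) → a=-28, b=-25
step 6: a=-28, b=-25 + (-13, -9) → a=-41, b=-34
step 7: a=-41, b=-34 + (-15, -10) → a=-56, b=-44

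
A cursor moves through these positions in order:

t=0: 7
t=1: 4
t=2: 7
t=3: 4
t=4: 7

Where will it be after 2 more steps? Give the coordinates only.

7

Step-to-step displacements: -3, +3, -3, +3; each is -1× the previous.
step 5: 7 − 3 → 4
step 6: 4 + 3 → 7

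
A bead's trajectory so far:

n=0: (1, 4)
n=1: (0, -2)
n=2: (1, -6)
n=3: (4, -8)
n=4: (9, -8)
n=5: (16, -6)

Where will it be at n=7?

First differences are (-1, -6), (+1, -4), (+3, -2), (+5, +0), (+7, +2); their common second difference is (+2, +2) (constant acceleration).
step 6: (16, -6) + (+9, +4) → (25, -2)
step 7: (25, -2) + (+11, +6) → (36, 4)

(36, 4)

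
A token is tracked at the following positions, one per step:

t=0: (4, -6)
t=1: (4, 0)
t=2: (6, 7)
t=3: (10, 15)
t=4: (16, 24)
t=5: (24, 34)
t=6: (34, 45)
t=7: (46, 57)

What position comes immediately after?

(60, 70)

First differences are (+0, +6), (+2, +7), (+4, +8), (+6, +9), (+8, +10), (+10, +11), (+12, +12); their common second difference is (+2, +1) (constant acceleration).
step 8: (46, 57) + (+14, +13) → (60, 70)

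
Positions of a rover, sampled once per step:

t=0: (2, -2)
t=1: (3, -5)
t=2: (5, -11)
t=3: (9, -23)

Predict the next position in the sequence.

(17, -47)

Step-to-step displacements: (+1, -3), (+2, -6), (+4, -12); each is 2× the previous.
step 4: (9, -23) + (+8, -24) → (17, -47)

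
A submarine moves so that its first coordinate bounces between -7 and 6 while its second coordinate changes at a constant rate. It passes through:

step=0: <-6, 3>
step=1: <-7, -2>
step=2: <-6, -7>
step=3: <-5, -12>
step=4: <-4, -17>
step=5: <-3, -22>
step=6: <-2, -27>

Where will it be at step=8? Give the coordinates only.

<0, -37>

The first coordinate reflects between -7 and 6, moving 1 per step.
  step 7: -2 → -1
  step 8: -1 → 0
The second coordinate changes by -5 each step: at step 8 it is -37.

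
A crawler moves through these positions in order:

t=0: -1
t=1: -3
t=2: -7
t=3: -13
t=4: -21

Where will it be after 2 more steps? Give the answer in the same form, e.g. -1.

First differences are -2, -4, -6, -8; their common second difference is -2 (constant acceleration).
step 5: -21 − 10 → -31
step 6: -31 − 12 → -43

-43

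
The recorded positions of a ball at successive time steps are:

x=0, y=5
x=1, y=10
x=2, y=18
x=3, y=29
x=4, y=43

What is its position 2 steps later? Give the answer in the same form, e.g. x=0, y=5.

x=6, y=80

First differences are (+1, +5), (+1, +8), (+1, +11), (+1, +14); their common second difference is (+0, +3) (constant acceleration).
step 5: x=4, y=43 + (+1, +17) → x=5, y=60
step 6: x=5, y=60 + (+1, +20) → x=6, y=80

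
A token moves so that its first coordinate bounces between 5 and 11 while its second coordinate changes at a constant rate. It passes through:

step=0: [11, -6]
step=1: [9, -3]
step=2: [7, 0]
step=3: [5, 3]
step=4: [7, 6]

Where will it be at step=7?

The first coordinate travels 2 per step and bounces off the walls at 5 and 11.
  step 5: 7 → 9
  step 6: 9 → 11
  step 7: 11 → 9
The second coordinate changes by +3 each step: at step 7 it is 15.

[9, 15]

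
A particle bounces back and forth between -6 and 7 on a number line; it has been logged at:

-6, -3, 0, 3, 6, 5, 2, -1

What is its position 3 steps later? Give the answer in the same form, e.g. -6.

The value reflects between -6 and 7, moving 3 per step.
  step 8: -1 → -4
  step 9: -4 → -5
  step 10: -5 → -2

-2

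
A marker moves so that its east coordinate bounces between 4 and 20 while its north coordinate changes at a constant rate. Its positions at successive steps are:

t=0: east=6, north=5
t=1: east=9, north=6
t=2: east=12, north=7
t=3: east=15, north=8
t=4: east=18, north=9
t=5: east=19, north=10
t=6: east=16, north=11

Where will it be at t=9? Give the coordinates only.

east=7, north=14

The east coordinate travels 3 per step and bounces off the walls at 4 and 20.
  step 7: 16 → 13
  step 8: 13 → 10
  step 9: 10 → 7
The north coordinate changes by +1 each step: at step 9 it is 14.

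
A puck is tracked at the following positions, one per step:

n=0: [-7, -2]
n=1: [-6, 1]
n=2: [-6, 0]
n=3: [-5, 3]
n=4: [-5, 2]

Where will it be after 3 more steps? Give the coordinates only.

The moves between consecutive positions are [+1, +3], [+0, -1], [+1, +3], [+0, -1]; they repeat the 2-cycle [[+1, +3], [+0, -1]].
step 5: apply [+1, +3] → [-4, 5]
step 6: apply [+0, -1] → [-4, 4]
step 7: apply [+1, +3] → [-3, 7]

[-3, 7]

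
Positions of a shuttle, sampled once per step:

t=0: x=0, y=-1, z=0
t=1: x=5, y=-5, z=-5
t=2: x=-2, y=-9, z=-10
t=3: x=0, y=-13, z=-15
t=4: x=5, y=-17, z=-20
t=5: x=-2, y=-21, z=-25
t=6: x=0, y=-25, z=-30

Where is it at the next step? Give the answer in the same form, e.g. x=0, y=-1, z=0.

x=5, y=-29, z=-35

X: cycles through 0, 5, -2 every 3 steps. Step 7 lands at position 1 of the cycle → 5.
Y: linear, -4 per step → -29 at step 7.
Z: linear, -5 per step → -35 at step 7.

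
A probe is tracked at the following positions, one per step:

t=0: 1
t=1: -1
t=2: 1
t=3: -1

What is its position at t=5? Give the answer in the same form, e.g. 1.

-1

Consecutive displacements -2, +2, -2 scale by a factor of -1 each step.
step 4: -1 + 2 → 1
step 5: 1 − 2 → -1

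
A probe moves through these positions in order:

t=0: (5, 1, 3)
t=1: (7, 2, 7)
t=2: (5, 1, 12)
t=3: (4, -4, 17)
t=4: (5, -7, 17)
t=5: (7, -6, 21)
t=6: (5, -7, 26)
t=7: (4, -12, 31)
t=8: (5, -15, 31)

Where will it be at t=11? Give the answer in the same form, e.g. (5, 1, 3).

Step-to-step displacements: (+2, +1, +4), (-2, -1, +5), (-1, -5, +5), (+1, -3, +0), (+2, +1, +4), (-2, -1, +5), (-1, -5, +5), (+1, -3, +0) — a repeating cycle of length 4.
step 9: apply (+2, +1, +4) → (7, -14, 35)
step 10: apply (-2, -1, +5) → (5, -15, 40)
step 11: apply (-1, -5, +5) → (4, -20, 45)

(4, -20, 45)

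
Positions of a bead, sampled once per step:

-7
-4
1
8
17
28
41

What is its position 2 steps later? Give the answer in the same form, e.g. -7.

Successive displacements: +3, +5, +7, +9, +11, +13 — each changes by +2.
step 7: 41 + 15 → 56
step 8: 56 + 17 → 73

73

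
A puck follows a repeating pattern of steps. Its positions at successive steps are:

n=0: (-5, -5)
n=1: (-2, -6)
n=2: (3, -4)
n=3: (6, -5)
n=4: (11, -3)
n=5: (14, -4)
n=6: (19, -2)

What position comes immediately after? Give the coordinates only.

Differencing gives (+3, -1), (+5, +2), (+3, -1), (+5, +2), (+3, -1), (+5, +2). This is the pattern (+3, -1), (+5, +2) repeated.
step 7: apply (+3, -1) → (22, -3)

(22, -3)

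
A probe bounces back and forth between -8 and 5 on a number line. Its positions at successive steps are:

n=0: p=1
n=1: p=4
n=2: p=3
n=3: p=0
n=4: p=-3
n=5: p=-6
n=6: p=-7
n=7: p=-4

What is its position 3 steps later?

p=5

The value reflects between -8 and 5, moving 3 per step.
  step 8: -4 → -1
  step 9: -1 → 2
  step 10: 2 → 5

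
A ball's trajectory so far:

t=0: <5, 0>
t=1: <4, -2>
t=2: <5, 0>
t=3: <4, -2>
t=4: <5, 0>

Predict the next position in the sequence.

<4, -2>

Step-to-step displacements: <-1, -2>, <+1, +2>, <-1, -2>, <+1, +2>; each is -1× the previous.
step 5: <5, 0> + <-1, -2> → <4, -2>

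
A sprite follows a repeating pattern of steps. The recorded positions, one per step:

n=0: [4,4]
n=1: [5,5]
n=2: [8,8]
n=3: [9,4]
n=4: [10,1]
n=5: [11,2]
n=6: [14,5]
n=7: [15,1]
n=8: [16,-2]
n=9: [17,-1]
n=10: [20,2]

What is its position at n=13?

[23,-4]

Differencing gives [+1,+1], [+3,+3], [+1,-4], [+1,-3], [+1,+1], [+3,+3], [+1,-4], [+1,-3], [+1,+1], [+3,+3]. This is the pattern [+1,+1], [+3,+3], [+1,-4], [+1,-3] repeated.
step 11: apply [+1,-4] → [21,-2]
step 12: apply [+1,-3] → [22,-5]
step 13: apply [+1,+1] → [23,-4]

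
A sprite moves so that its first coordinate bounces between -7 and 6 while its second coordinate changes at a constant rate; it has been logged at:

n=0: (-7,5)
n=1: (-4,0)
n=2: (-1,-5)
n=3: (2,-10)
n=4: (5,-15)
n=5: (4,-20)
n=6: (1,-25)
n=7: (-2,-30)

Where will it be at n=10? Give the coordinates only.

The first coordinate travels 3 per step and bounces off the walls at -7 and 6.
  step 8: -2 → -5
  step 9: -5 → -6
  step 10: -6 → -3
The second coordinate changes by -5 each step: at step 10 it is -45.

(-3,-45)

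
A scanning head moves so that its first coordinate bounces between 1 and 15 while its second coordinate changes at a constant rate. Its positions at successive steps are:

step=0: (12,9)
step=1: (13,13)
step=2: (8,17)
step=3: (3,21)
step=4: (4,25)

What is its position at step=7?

The first coordinate travels 5 per step and bounces off the walls at 1 and 15.
  step 5: 4 → 9
  step 6: 9 → 14
  step 7: 14 → 11
The second coordinate changes by +4 each step: at step 7 it is 37.

(11,37)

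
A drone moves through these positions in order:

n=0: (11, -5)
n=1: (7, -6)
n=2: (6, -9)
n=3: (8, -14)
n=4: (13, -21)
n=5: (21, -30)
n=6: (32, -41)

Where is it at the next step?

First differences are (-4, -1), (-1, -3), (+2, -5), (+5, -7), (+8, -9), (+11, -11); their common second difference is (+3, -2) (constant acceleration).
step 7: (32, -41) + (+14, -13) → (46, -54)

(46, -54)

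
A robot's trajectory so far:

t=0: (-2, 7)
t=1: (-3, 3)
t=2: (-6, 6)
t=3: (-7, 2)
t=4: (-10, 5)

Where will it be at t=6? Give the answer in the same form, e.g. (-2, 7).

(-14, 4)

Step-to-step displacements: (-1, -4), (-3, +3), (-1, -4), (-3, +3) — a repeating cycle of length 2.
step 5: apply (-1, -4) → (-11, 1)
step 6: apply (-3, +3) → (-14, 4)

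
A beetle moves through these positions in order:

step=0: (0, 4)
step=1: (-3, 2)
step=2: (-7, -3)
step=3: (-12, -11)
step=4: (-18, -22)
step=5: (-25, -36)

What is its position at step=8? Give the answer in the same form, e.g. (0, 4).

First differences are (-3, -2), (-4, -5), (-5, -8), (-6, -11), (-7, -14); their common second difference is (-1, -3) (constant acceleration).
step 6: (-25, -36) + (-8, -17) → (-33, -53)
step 7: (-33, -53) + (-9, -20) → (-42, -73)
step 8: (-42, -73) + (-10, -23) → (-52, -96)

(-52, -96)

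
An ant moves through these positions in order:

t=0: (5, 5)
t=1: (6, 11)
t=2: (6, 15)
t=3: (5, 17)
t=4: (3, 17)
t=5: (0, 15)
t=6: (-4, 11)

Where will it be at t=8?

Taking differences between consecutive positions: (+1, +6), (+0, +4), (-1, +2), (-2, +0), (-3, -2), (-4, -4). These grow by (-1, -2) each step.
step 7: (-4, 11) + (-5, -6) → (-9, 5)
step 8: (-9, 5) + (-6, -8) → (-15, -3)

(-15, -3)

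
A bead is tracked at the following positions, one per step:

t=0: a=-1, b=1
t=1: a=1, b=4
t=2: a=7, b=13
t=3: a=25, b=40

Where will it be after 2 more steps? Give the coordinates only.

Consecutive displacements (+2,+3), (+6,+9), (+18,+27) scale by a factor of 3 each step.
step 4: a=25, b=40 + (+54,+81) → a=79, b=121
step 5: a=79, b=121 + (+162,+243) → a=241, b=364

a=241, b=364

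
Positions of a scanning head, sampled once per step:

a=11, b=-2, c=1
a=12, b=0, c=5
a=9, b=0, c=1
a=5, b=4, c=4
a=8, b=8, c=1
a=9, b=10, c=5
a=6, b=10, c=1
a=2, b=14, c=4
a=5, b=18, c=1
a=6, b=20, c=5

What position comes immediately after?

a=3, b=20, c=1

Differencing gives (+1,+2,+4), (-3,+0,-4), (-4,+4,+3), (+3,+4,-3), (+1,+2,+4), (-3,+0,-4), (-4,+4,+3), (+3,+4,-3), (+1,+2,+4). This is the pattern (+1,+2,+4), (-3,+0,-4), (-4,+4,+3), (+3,+4,-3) repeated.
step 10: apply (-3,+0,-4) → a=3, b=20, c=1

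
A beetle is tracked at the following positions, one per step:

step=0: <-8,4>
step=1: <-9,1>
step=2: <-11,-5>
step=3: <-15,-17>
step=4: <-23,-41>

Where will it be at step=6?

<-71,-185>

Step-to-step displacements: <-1,-3>, <-2,-6>, <-4,-12>, <-8,-24>; each is 2× the previous.
step 5: <-23,-41> + <-16,-48> → <-39,-89>
step 6: <-39,-89> + <-32,-96> → <-71,-185>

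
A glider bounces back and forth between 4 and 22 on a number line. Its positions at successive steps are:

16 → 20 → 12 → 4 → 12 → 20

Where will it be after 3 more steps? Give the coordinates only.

8

The value travels 8 per step and bounces off the walls at 4 and 22.
  step 6: 20 → 16
  step 7: 16 → 8
  step 8: 8 → 8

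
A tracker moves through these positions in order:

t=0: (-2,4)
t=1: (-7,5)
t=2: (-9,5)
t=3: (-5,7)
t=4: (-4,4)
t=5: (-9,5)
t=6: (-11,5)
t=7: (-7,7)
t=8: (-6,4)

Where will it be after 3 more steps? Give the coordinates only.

(-9,7)

The moves between consecutive positions are (-5,+1), (-2,+0), (+4,+2), (+1,-3), (-5,+1), (-2,+0), (+4,+2), (+1,-3); they repeat the 4-cycle [(-5,+1), (-2,+0), (+4,+2), (+1,-3)].
step 9: apply (-5,+1) → (-11,5)
step 10: apply (-2,+0) → (-13,5)
step 11: apply (+4,+2) → (-9,7)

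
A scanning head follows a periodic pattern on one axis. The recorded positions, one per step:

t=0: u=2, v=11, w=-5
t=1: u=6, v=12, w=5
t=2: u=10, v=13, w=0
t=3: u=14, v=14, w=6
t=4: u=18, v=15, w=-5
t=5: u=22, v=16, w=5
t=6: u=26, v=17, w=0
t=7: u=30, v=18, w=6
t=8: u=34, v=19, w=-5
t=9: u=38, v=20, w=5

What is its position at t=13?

u=54, v=24, w=5

U: linear, +4 per step → 54 at step 13.
V: linear, +1 per step → 24 at step 13.
W: cycles through -5, 5, 0, 6 every 4 steps. Step 13 lands at position 1 of the cycle → 5.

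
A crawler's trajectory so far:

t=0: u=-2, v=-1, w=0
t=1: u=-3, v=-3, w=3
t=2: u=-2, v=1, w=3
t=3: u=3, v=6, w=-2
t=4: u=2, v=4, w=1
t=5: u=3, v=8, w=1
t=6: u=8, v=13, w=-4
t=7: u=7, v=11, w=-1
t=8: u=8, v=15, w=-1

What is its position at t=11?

Differencing gives (-1,-2,+3), (+1,+4,+0), (+5,+5,-5), (-1,-2,+3), (+1,+4,+0), (+5,+5,-5), (-1,-2,+3), (+1,+4,+0). This is the pattern (-1,-2,+3), (+1,+4,+0), (+5,+5,-5) repeated.
step 9: apply (+5,+5,-5) → u=13, v=20, w=-6
step 10: apply (-1,-2,+3) → u=12, v=18, w=-3
step 11: apply (+1,+4,+0) → u=13, v=22, w=-3

u=13, v=22, w=-3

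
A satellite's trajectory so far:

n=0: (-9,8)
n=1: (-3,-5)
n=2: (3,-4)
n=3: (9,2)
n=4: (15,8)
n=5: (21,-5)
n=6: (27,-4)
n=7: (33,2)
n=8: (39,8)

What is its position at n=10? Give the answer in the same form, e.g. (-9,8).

First: linear, +6 per step → 51 at step 10.
Second: cycles through 8, -5, -4, 2 every 4 steps. Step 10 lands at position 2 of the cycle → -4.

(51,-4)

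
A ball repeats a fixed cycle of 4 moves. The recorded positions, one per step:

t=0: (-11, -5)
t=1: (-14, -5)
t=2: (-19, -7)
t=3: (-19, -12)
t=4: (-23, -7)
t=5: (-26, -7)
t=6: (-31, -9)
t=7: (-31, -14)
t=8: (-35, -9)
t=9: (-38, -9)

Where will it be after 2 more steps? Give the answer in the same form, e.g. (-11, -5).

(-43, -16)

Differencing gives (-3, +0), (-5, -2), (+0, -5), (-4, +5), (-3, +0), (-5, -2), (+0, -5), (-4, +5), (-3, +0). This is the pattern (-3, +0), (-5, -2), (+0, -5), (-4, +5) repeated.
step 10: apply (-5, -2) → (-43, -11)
step 11: apply (+0, -5) → (-43, -16)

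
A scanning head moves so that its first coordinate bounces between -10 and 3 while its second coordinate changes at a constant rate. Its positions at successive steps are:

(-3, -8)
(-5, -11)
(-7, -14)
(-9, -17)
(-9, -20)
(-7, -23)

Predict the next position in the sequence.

The first coordinate travels 2 per step and bounces off the walls at -10 and 3.
  step 6: -7 → -5
The second coordinate changes by -3 each step: at step 6 it is -26.

(-5, -26)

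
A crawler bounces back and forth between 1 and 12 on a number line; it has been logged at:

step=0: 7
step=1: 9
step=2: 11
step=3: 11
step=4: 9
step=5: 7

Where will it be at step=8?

1

The value reflects between 1 and 12, moving 2 per step.
  step 6: 7 → 5
  step 7: 5 → 3
  step 8: 3 → 1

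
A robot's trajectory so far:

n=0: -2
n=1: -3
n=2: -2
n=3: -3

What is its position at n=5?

-3

The jumps are -1, +1, -1 — a geometric progression with ratio -1.
step 4: -3 + 1 → -2
step 5: -2 − 1 → -3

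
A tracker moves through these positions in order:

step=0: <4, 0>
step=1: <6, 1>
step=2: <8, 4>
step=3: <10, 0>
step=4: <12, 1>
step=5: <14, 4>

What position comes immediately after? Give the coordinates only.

<16, 0>

First: linear, +2 per step → 16 at step 6.
Second: cycles through 0, 1, 4 every 3 steps. Step 6 lands at position 0 of the cycle → 0.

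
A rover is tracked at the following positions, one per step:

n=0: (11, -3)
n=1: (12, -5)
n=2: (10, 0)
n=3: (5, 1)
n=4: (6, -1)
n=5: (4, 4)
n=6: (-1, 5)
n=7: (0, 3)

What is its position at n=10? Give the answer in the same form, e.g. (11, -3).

The moves between consecutive positions are (+1, -2), (-2, +5), (-5, +1), (+1, -2), (-2, +5), (-5, +1), (+1, -2); they repeat the 3-cycle [(+1, -2), (-2, +5), (-5, +1)].
step 8: apply (-2, +5) → (-2, 8)
step 9: apply (-5, +1) → (-7, 9)
step 10: apply (+1, -2) → (-6, 7)

(-6, 7)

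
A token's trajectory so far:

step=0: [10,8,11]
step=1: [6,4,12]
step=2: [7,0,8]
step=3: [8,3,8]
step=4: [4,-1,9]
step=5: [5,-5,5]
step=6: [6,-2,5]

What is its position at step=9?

The moves between consecutive positions are [-4,-4,+1], [+1,-4,-4], [+1,+3,+0], [-4,-4,+1], [+1,-4,-4], [+1,+3,+0]; they repeat the 3-cycle [[-4,-4,+1], [+1,-4,-4], [+1,+3,+0]].
step 7: apply [-4,-4,+1] → [2,-6,6]
step 8: apply [+1,-4,-4] → [3,-10,2]
step 9: apply [+1,+3,+0] → [4,-7,2]

[4,-7,2]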